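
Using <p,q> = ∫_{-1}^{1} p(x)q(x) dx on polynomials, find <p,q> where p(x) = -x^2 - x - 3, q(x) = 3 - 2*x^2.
<p,q> = -76/5

Expand the product: p(x)·q(x) = 2*x^4 + 2*x^3 + 3*x^2 - 3*x - 9.
∫_{-1}^{1} of each monomial x^k gives [2/(k+1) if k even, 0 if k odd]. Integrating term-by-term (or equivalently evaluating the antiderivative F(x) = 2*x^5/5 + x^4/2 + x^3 - 3*x^2/2 - 9*x at the endpoints):
  F(1) − F(−1) = -43/5 − (33/5) = -76/5.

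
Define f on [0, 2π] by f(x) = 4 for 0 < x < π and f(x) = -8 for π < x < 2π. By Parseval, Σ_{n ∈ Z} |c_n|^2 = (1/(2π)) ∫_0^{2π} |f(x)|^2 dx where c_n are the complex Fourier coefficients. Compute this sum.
Σ |c_n|^2 = 40

Parseval equates the L^2 energy of f (normalised by 1/(2π)) with the ℓ^2 sum of its Fourier coefficients: (1/(2π)) ∫_0^{2π} |f|^2 = Σ |c_n|^2.
Compute the left side: (1/(2π)) [∫_0^π 4^2 dx + ∫_π^{2π} (-8)^2 dx] = (1/(2π)) · (16π + 64π) = (16 + 64)/2 = 40.
So Σ_{n ∈ Z} |c_n|^2 = 40.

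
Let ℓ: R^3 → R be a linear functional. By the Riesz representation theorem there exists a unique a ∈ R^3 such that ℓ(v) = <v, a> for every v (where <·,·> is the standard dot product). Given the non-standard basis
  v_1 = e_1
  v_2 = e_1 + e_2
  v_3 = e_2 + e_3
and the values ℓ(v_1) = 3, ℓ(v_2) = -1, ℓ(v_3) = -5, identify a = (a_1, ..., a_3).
a = (3, -4, -1)

Write a = (a_1, ..., a_3) in the standard basis. For each basis vector v_i, ℓ(v_i) = <v_i, a> is a linear equation in the a_j's. Collect the n equations into a matrix system V a = ℓ, where row i of V is v_i (expressed in the standard basis). Since V is invertible (lower-triangular with 1s on the diagonal, up to permutation), solve by back-substitution:
  V =
[[1, 0, 0],
 [1, 1, 0],
 [0, 1, 1]]
  V a = (3, -1, -5)
Solving gives a = (3, -4, -1).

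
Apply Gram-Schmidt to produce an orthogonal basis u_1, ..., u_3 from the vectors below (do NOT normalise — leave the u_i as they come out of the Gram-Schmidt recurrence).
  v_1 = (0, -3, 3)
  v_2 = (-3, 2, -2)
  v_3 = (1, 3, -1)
Orthogonal basis:
  u_1 = (0, -3, 3)
  u_2 = (-3, 0, 0)
  u_3 = (0, 1, 1)

Apply the Gram-Schmidt recurrence
  u_1 = v_1
  u_i = v_i − Σ_{j<i} ((v_i · u_j) / (u_j · u_j)) · u_j.

Step by step this gives:
  u_1 = (0, -3, 3)
  u_2 = (-3, 0, 0)
  u_3 = (0, 1, 1)

Orthogonality check:
  u_2 · u_1 = 0 (should be 0)
  u_3 · u_1 = 0 (should be 0)
  u_3 · u_2 = 0 (should be 0)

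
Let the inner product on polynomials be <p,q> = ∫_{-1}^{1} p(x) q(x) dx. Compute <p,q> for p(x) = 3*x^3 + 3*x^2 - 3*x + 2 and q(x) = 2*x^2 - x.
<p,q> = 88/15

Expand the product: p(x)·q(x) = 6*x^5 + 3*x^4 - 9*x^3 + 7*x^2 - 2*x.
∫_{-1}^{1} of each monomial x^k gives [2/(k+1) if k even, 0 if k odd]. Integrating term-by-term (or equivalently evaluating the antiderivative F(x) = x^6 + 3*x^5/5 - 9*x^4/4 + 7*x^3/3 - x^2 at the endpoints):
  F(1) − F(−1) = 41/60 − (-311/60) = 88/15.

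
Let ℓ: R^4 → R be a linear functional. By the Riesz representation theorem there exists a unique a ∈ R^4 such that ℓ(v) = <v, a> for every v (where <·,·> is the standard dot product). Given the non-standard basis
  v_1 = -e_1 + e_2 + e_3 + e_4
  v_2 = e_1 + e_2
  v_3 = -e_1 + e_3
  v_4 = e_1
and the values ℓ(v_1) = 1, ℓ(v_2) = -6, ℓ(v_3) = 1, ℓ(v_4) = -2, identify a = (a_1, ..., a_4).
a = (-2, -4, -1, 4)

Write a = (a_1, ..., a_4) in the standard basis. For each basis vector v_i, ℓ(v_i) = <v_i, a> is a linear equation in the a_j's. Collect the n equations into a matrix system V a = ℓ, where row i of V is v_i (expressed in the standard basis). Since V is invertible (lower-triangular with 1s on the diagonal, up to permutation), solve by back-substitution:
  V =
[[-1, 1, 1, 1],
 [1, 1, 0, 0],
 [-1, 0, 1, 0],
 [1, 0, 0, 0]]
  V a = (1, -6, 1, -2)
Solving gives a = (-2, -4, -1, 4).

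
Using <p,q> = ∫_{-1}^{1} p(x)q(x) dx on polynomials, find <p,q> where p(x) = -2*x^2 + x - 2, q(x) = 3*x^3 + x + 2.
<p,q> = -44/5

Expand the product: p(x)·q(x) = -6*x^5 + 3*x^4 - 8*x^3 - 3*x^2 - 4.
∫_{-1}^{1} of each monomial x^k gives [2/(k+1) if k even, 0 if k odd]. Integrating term-by-term (or equivalently evaluating the antiderivative F(x) = -x^6 + 3*x^5/5 - 2*x^4 - x^3 - 4*x at the endpoints):
  F(1) − F(−1) = -37/5 − (7/5) = -44/5.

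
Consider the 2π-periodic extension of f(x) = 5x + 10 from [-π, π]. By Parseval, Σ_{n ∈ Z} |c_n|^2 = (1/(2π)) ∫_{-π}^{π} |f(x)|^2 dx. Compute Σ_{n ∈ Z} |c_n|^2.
Σ |c_n|^2 = 25π^2/3 + 100

Expand and integrate term by term over [-π, π]:
  ∫ (5x)^2 dx = 25·(2π^3/3); ∫ 2·5·(10)·x dx = 0 (odd integrand); ∫ 10^2 dx = 100·2π.
So (1/(2π)) ∫_{-π}^{π} (5x + 10)^2 dx = 25π^2/3 + 100 = 25π^2/3 + 100.
Parseval ⇒ Σ |c_n|^2 = 25π^2/3 + 100.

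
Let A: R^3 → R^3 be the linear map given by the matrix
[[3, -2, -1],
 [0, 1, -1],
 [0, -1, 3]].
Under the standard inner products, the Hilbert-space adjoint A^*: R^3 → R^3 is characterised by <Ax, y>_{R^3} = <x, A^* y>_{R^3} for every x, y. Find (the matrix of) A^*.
A^* = A^T =
[[3, 0, 0],
 [-2, 1, -1],
 [-1, -1, 3]]

For real matrices with standard dot products, the defining identity <Ax, y> = <x, A^* y> gives (Ax)^T y = x^T (A^*) y, i.e. x^T A^T y = x^T (A^*) y. Since this holds for all x, y, we must have A^* = A^T. Therefore
A^* =
[[3, 0, 0],
 [-2, 1, -1],
 [-1, -1, 3]].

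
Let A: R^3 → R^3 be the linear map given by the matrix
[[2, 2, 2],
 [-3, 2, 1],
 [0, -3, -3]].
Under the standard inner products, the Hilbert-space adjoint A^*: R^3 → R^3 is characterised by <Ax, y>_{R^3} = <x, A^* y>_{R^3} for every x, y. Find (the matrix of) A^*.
A^* = A^T =
[[2, -3, 0],
 [2, 2, -3],
 [2, 1, -3]]

For real matrices with standard dot products, the defining identity <Ax, y> = <x, A^* y> gives (Ax)^T y = x^T (A^*) y, i.e. x^T A^T y = x^T (A^*) y. Since this holds for all x, y, we must have A^* = A^T. Therefore
A^* =
[[2, -3, 0],
 [2, 2, -3],
 [2, 1, -3]].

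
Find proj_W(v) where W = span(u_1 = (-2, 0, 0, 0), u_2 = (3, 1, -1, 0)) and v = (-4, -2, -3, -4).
proj_W(v) = (-4, 1/2, -1/2, 0)

Set up U = [u_1 | ... | u_2] ∈ R^(4×2). The projector onto W = col(U) is P = U (U^T U)^(-1) U^T.
Compute U^T U =
  [4, -6]
  [-6, 11],
and U^T v = (8, -11).
Solve U^T U · c = U^T v for the coefficients: c = (11/4, 1/2). The projection is proj_W(v) = U c.
Check: (v - proj_W(v)) · u_1 = 0  (should be 0).
Check: (v - proj_W(v)) · u_2 = 0  (should be 0).
Result: proj_W(v) = (-4, 1/2, -1/2, 0).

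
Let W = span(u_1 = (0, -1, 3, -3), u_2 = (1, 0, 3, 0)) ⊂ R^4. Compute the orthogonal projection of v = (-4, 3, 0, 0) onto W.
proj_W(v) = (-49/109, -6/109, -129/109, -18/109)

Set up U = [u_1 | ... | u_2] ∈ R^(4×2). The projector onto W = col(U) is P = U (U^T U)^(-1) U^T.
Compute U^T U =
  [19, 9]
  [9, 10],
and U^T v = (-3, -4).
Solve U^T U · c = U^T v for the coefficients: c = (6/109, -49/109). The projection is proj_W(v) = U c.
Check: (v - proj_W(v)) · u_1 = 0  (should be 0).
Check: (v - proj_W(v)) · u_2 = 0  (should be 0).
Result: proj_W(v) = (-49/109, -6/109, -129/109, -18/109).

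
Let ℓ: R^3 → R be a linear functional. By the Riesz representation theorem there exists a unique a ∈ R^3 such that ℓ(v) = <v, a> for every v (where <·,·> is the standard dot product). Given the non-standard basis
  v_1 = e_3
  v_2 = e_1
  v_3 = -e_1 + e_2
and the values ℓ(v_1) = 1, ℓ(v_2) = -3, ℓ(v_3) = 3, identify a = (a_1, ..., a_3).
a = (-3, 0, 1)

Write a = (a_1, ..., a_3) in the standard basis. For each basis vector v_i, ℓ(v_i) = <v_i, a> is a linear equation in the a_j's. Collect the n equations into a matrix system V a = ℓ, where row i of V is v_i (expressed in the standard basis). Since V is invertible (lower-triangular with 1s on the diagonal, up to permutation), solve by back-substitution:
  V =
[[0, 0, 1],
 [1, 0, 0],
 [-1, 1, 0]]
  V a = (1, -3, 3)
Solving gives a = (-3, 0, 1).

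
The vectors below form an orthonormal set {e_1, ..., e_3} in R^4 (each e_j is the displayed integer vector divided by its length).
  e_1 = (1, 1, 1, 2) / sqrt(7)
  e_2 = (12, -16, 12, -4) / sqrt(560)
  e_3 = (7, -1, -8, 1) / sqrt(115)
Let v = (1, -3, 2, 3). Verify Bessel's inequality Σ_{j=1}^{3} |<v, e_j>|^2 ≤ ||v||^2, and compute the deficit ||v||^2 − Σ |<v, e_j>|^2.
Σ |<v, e_j>|^2 = 333/23; ||v||^2 = 23; deficit = 196/23

Write each e_j = u_j / sqrt(<u_j, u_j>) where u_j is the displayed integer vector. Then <v, e_j> = <v, u_j> / sqrt(<u_j, u_j>), so |<v, e_j>|^2 = <v, u_j>^2 / <u_j, u_j>.
Coefficients: <v, e_1> = 6/sqrt(7), <v, e_2> = 72/sqrt(560), <v, e_3> = -3/sqrt(115).
Square and sum: Σ |<v, e_j>|^2 = 333/23.
Compute ||v||^2 = v·v = 23.
Deficit = 23 − 333/23 = 196/23 ≥ 0, confirming Bessel's inequality. (The deficit equals ||v − Σ <v,e_j> e_j||^2, the squared distance from v to span{e_j}.)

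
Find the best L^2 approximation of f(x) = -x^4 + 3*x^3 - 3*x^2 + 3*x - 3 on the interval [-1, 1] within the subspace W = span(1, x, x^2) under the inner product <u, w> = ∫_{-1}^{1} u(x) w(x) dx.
g(x) = -27*x^2/7 + 24*x/5 - 102/35

The best approximation g ∈ W is the orthogonal projection of f onto W. Writing g = a_0 + a_1 x + a_2 x^2, the coefficients solve the normal equations G · a = b where
  G_{ij} = <φ_i, φ_j> and b_i = <f, φ_i>, with φ_0 = 1, φ_1 = x, φ_2 = x^2.
G =
  [2, 0, 2/3]
  [0, 2/3, 0]
  [2/3, 0, 2/5],
b = (-42/5, 16/5, -122/35).
Solving gives a_0 = -102/35, a_1 = 24/5, a_2 = -27/7, so
  g(x) = -27*x^2/7 + 24*x/5 - 102/35.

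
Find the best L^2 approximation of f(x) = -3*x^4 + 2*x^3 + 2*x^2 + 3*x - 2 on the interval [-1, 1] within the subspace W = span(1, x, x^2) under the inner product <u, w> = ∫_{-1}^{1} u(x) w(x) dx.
g(x) = -4*x^2/7 + 21*x/5 - 61/35

The best approximation g ∈ W is the orthogonal projection of f onto W. Writing g = a_0 + a_1 x + a_2 x^2, the coefficients solve the normal equations G · a = b where
  G_{ij} = <φ_i, φ_j> and b_i = <f, φ_i>, with φ_0 = 1, φ_1 = x, φ_2 = x^2.
G =
  [2, 0, 2/3]
  [0, 2/3, 0]
  [2/3, 0, 2/5],
b = (-58/15, 14/5, -146/105).
Solving gives a_0 = -61/35, a_1 = 21/5, a_2 = -4/7, so
  g(x) = -4*x^2/7 + 21*x/5 - 61/35.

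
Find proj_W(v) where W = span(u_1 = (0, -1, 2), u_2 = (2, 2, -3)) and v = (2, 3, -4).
proj_W(v) = (44/21, 55/21, -88/21)

Set up U = [u_1 | ... | u_2] ∈ R^(3×2). The projector onto W = col(U) is P = U (U^T U)^(-1) U^T.
Compute U^T U =
  [5, -8]
  [-8, 17],
and U^T v = (-11, 22).
Solve U^T U · c = U^T v for the coefficients: c = (-11/21, 22/21). The projection is proj_W(v) = U c.
Check: (v - proj_W(v)) · u_1 = 0  (should be 0).
Check: (v - proj_W(v)) · u_2 = 0  (should be 0).
Result: proj_W(v) = (44/21, 55/21, -88/21).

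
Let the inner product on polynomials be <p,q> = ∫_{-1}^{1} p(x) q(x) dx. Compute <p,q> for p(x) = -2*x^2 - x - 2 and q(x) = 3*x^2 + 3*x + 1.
<p,q> = -206/15

Expand the product: p(x)·q(x) = -6*x^4 - 9*x^3 - 11*x^2 - 7*x - 2.
∫_{-1}^{1} of each monomial x^k gives [2/(k+1) if k even, 0 if k odd]. Integrating term-by-term (or equivalently evaluating the antiderivative F(x) = -6*x^5/5 - 9*x^4/4 - 11*x^3/3 - 7*x^2/2 - 2*x at the endpoints):
  F(1) − F(−1) = -757/60 − (67/60) = -206/15.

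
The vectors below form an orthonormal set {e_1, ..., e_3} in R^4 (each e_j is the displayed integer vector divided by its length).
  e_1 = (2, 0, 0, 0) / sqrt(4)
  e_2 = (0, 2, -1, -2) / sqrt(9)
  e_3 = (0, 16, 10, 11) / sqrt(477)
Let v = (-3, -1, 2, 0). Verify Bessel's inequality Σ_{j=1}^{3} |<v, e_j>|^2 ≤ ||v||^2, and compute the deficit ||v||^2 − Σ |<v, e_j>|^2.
Σ |<v, e_j>|^2 = 573/53; ||v||^2 = 14; deficit = 169/53

Write each e_j = u_j / sqrt(<u_j, u_j>) where u_j is the displayed integer vector. Then <v, e_j> = <v, u_j> / sqrt(<u_j, u_j>), so |<v, e_j>|^2 = <v, u_j>^2 / <u_j, u_j>.
Coefficients: <v, e_1> = -6/sqrt(4), <v, e_2> = -4/sqrt(9), <v, e_3> = 4/sqrt(477).
Square and sum: Σ |<v, e_j>|^2 = 573/53.
Compute ||v||^2 = v·v = 14.
Deficit = 14 − 573/53 = 169/53 ≥ 0, confirming Bessel's inequality. (The deficit equals ||v − Σ <v,e_j> e_j||^2, the squared distance from v to span{e_j}.)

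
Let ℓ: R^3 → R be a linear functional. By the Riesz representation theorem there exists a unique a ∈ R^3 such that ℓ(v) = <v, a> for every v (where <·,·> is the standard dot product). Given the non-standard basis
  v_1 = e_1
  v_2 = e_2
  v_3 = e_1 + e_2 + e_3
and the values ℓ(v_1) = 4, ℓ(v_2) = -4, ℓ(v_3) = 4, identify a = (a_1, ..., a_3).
a = (4, -4, 4)

Write a = (a_1, ..., a_3) in the standard basis. For each basis vector v_i, ℓ(v_i) = <v_i, a> is a linear equation in the a_j's. Collect the n equations into a matrix system V a = ℓ, where row i of V is v_i (expressed in the standard basis). Since V is invertible (lower-triangular with 1s on the diagonal, up to permutation), solve by back-substitution:
  V =
[[1, 0, 0],
 [0, 1, 0],
 [1, 1, 1]]
  V a = (4, -4, 4)
Solving gives a = (4, -4, 4).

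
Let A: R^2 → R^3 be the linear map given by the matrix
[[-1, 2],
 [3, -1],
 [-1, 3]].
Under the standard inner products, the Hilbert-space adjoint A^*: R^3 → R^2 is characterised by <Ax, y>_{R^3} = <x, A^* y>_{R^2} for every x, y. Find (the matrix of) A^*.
A^* = A^T =
[[-1, 3, -1],
 [2, -1, 3]]

For real matrices with standard dot products, the defining identity <Ax, y> = <x, A^* y> gives (Ax)^T y = x^T (A^*) y, i.e. x^T A^T y = x^T (A^*) y. Since this holds for all x, y, we must have A^* = A^T. Therefore
A^* =
[[-1, 3, -1],
 [2, -1, 3]].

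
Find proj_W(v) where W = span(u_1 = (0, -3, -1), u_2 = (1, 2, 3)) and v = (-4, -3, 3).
proj_W(v) = (44/59, -137/59, 57/59)

Set up U = [u_1 | ... | u_2] ∈ R^(3×2). The projector onto W = col(U) is P = U (U^T U)^(-1) U^T.
Compute U^T U =
  [10, -9]
  [-9, 14],
and U^T v = (6, -1).
Solve U^T U · c = U^T v for the coefficients: c = (75/59, 44/59). The projection is proj_W(v) = U c.
Check: (v - proj_W(v)) · u_1 = 0  (should be 0).
Check: (v - proj_W(v)) · u_2 = 0  (should be 0).
Result: proj_W(v) = (44/59, -137/59, 57/59).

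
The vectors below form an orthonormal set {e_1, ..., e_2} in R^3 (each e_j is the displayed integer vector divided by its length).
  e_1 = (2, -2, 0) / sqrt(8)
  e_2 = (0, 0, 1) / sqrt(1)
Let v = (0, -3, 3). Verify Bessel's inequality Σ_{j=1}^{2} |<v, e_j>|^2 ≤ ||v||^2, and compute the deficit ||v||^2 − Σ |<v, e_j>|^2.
Σ |<v, e_j>|^2 = 27/2; ||v||^2 = 18; deficit = 9/2

Write each e_j = u_j / sqrt(<u_j, u_j>) where u_j is the displayed integer vector. Then <v, e_j> = <v, u_j> / sqrt(<u_j, u_j>), so |<v, e_j>|^2 = <v, u_j>^2 / <u_j, u_j>.
Coefficients: <v, e_1> = 6/sqrt(8), <v, e_2> = 3/sqrt(1).
Square and sum: Σ |<v, e_j>|^2 = 27/2.
Compute ||v||^2 = v·v = 18.
Deficit = 18 − 27/2 = 9/2 ≥ 0, confirming Bessel's inequality. (The deficit equals ||v − Σ <v,e_j> e_j||^2, the squared distance from v to span{e_j}.)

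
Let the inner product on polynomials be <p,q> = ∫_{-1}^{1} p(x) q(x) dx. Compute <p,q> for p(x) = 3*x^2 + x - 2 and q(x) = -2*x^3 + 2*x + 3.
<p,q> = -82/15

Expand the product: p(x)·q(x) = -6*x^5 - 2*x^4 + 10*x^3 + 11*x^2 - x - 6.
∫_{-1}^{1} of each monomial x^k gives [2/(k+1) if k even, 0 if k odd]. Integrating term-by-term (or equivalently evaluating the antiderivative F(x) = -x^6 - 2*x^5/5 + 5*x^4/2 + 11*x^3/3 - x^2/2 - 6*x at the endpoints):
  F(1) − F(−1) = -26/15 − (56/15) = -82/15.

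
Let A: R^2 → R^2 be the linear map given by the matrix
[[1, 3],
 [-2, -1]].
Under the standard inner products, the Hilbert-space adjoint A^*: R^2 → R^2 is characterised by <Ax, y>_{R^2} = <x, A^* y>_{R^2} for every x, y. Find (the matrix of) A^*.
A^* = A^T =
[[1, -2],
 [3, -1]]

For real matrices with standard dot products, the defining identity <Ax, y> = <x, A^* y> gives (Ax)^T y = x^T (A^*) y, i.e. x^T A^T y = x^T (A^*) y. Since this holds for all x, y, we must have A^* = A^T. Therefore
A^* =
[[1, -2],
 [3, -1]].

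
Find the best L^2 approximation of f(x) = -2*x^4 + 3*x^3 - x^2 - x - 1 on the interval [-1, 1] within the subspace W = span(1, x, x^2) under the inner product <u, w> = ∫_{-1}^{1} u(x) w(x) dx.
g(x) = -19*x^2/7 + 4*x/5 - 29/35

The best approximation g ∈ W is the orthogonal projection of f onto W. Writing g = a_0 + a_1 x + a_2 x^2, the coefficients solve the normal equations G · a = b where
  G_{ij} = <φ_i, φ_j> and b_i = <f, φ_i>, with φ_0 = 1, φ_1 = x, φ_2 = x^2.
G =
  [2, 0, 2/3]
  [0, 2/3, 0]
  [2/3, 0, 2/5],
b = (-52/15, 8/15, -172/105).
Solving gives a_0 = -29/35, a_1 = 4/5, a_2 = -19/7, so
  g(x) = -19*x^2/7 + 4*x/5 - 29/35.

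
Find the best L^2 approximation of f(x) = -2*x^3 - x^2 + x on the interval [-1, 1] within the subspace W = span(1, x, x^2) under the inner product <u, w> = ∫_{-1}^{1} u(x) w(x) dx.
g(x) = -x^2 - x/5

The best approximation g ∈ W is the orthogonal projection of f onto W. Writing g = a_0 + a_1 x + a_2 x^2, the coefficients solve the normal equations G · a = b where
  G_{ij} = <φ_i, φ_j> and b_i = <f, φ_i>, with φ_0 = 1, φ_1 = x, φ_2 = x^2.
G =
  [2, 0, 2/3]
  [0, 2/3, 0]
  [2/3, 0, 2/5],
b = (-2/3, -2/15, -2/5).
Solving gives a_0 = 0, a_1 = -1/5, a_2 = -1, so
  g(x) = -x^2 - x/5.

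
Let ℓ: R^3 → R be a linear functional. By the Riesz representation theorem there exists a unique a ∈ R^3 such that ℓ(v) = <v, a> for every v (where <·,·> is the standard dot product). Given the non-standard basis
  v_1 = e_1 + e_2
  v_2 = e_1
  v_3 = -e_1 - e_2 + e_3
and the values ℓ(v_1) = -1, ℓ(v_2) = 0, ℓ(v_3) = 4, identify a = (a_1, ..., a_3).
a = (0, -1, 3)

Write a = (a_1, ..., a_3) in the standard basis. For each basis vector v_i, ℓ(v_i) = <v_i, a> is a linear equation in the a_j's. Collect the n equations into a matrix system V a = ℓ, where row i of V is v_i (expressed in the standard basis). Since V is invertible (lower-triangular with 1s on the diagonal, up to permutation), solve by back-substitution:
  V =
[[1, 1, 0],
 [1, 0, 0],
 [-1, -1, 1]]
  V a = (-1, 0, 4)
Solving gives a = (0, -1, 3).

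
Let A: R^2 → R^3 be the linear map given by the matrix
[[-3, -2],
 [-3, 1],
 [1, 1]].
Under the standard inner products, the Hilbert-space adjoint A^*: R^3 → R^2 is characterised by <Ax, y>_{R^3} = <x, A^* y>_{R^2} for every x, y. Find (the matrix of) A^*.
A^* = A^T =
[[-3, -3, 1],
 [-2, 1, 1]]

For real matrices with standard dot products, the defining identity <Ax, y> = <x, A^* y> gives (Ax)^T y = x^T (A^*) y, i.e. x^T A^T y = x^T (A^*) y. Since this holds for all x, y, we must have A^* = A^T. Therefore
A^* =
[[-3, -3, 1],
 [-2, 1, 1]].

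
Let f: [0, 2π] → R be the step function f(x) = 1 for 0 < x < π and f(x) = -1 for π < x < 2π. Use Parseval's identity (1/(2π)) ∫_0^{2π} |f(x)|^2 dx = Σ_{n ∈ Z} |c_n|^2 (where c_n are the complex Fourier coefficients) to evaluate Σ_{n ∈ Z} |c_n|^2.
Σ |c_n|^2 = 1

Parseval equates the L^2 energy of f (normalised by 1/(2π)) with the ℓ^2 sum of its Fourier coefficients: (1/(2π)) ∫_0^{2π} |f|^2 = Σ |c_n|^2.
Compute the left side: (1/(2π)) [∫_0^π 1^2 dx + ∫_π^{2π} (-1)^2 dx] = (1/(2π)) · (1π + 1π) = (1 + 1)/2 = 1.
So Σ_{n ∈ Z} |c_n|^2 = 1.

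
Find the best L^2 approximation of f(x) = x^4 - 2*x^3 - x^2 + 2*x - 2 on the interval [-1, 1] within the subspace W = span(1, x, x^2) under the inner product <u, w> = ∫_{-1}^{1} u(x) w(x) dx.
g(x) = -x^2/7 + 4*x/5 - 73/35

The best approximation g ∈ W is the orthogonal projection of f onto W. Writing g = a_0 + a_1 x + a_2 x^2, the coefficients solve the normal equations G · a = b where
  G_{ij} = <φ_i, φ_j> and b_i = <f, φ_i>, with φ_0 = 1, φ_1 = x, φ_2 = x^2.
G =
  [2, 0, 2/3]
  [0, 2/3, 0]
  [2/3, 0, 2/5],
b = (-64/15, 8/15, -152/105).
Solving gives a_0 = -73/35, a_1 = 4/5, a_2 = -1/7, so
  g(x) = -x^2/7 + 4*x/5 - 73/35.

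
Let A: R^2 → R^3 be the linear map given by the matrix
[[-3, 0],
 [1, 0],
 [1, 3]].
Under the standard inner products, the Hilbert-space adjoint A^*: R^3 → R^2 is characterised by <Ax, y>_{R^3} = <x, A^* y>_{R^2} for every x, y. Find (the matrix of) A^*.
A^* = A^T =
[[-3, 1, 1],
 [0, 0, 3]]

For real matrices with standard dot products, the defining identity <Ax, y> = <x, A^* y> gives (Ax)^T y = x^T (A^*) y, i.e. x^T A^T y = x^T (A^*) y. Since this holds for all x, y, we must have A^* = A^T. Therefore
A^* =
[[-3, 1, 1],
 [0, 0, 3]].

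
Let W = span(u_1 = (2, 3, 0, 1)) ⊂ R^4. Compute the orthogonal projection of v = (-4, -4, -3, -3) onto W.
proj_W(v) = (-23/7, -69/14, 0, -23/14)

Set up U = [u_1 | ... | u_1] ∈ R^(4×1). The projector onto W = col(U) is P = U (U^T U)^(-1) U^T.
Compute U^T U =
  [14],
and U^T v = (-23).
Solve U^T U · c = U^T v for the coefficients: c = (-23/14). The projection is proj_W(v) = U c.
Check: (v - proj_W(v)) · u_1 = 0  (should be 0).
Result: proj_W(v) = (-23/7, -69/14, 0, -23/14).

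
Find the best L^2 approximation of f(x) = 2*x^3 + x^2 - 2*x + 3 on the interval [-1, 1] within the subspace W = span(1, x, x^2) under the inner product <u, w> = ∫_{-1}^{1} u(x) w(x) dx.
g(x) = x^2 - 4*x/5 + 3

The best approximation g ∈ W is the orthogonal projection of f onto W. Writing g = a_0 + a_1 x + a_2 x^2, the coefficients solve the normal equations G · a = b where
  G_{ij} = <φ_i, φ_j> and b_i = <f, φ_i>, with φ_0 = 1, φ_1 = x, φ_2 = x^2.
G =
  [2, 0, 2/3]
  [0, 2/3, 0]
  [2/3, 0, 2/5],
b = (20/3, -8/15, 12/5).
Solving gives a_0 = 3, a_1 = -4/5, a_2 = 1, so
  g(x) = x^2 - 4*x/5 + 3.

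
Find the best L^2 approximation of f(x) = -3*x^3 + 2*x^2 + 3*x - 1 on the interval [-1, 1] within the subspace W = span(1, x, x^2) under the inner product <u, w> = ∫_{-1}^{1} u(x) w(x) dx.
g(x) = 2*x^2 + 6*x/5 - 1

The best approximation g ∈ W is the orthogonal projection of f onto W. Writing g = a_0 + a_1 x + a_2 x^2, the coefficients solve the normal equations G · a = b where
  G_{ij} = <φ_i, φ_j> and b_i = <f, φ_i>, with φ_0 = 1, φ_1 = x, φ_2 = x^2.
G =
  [2, 0, 2/3]
  [0, 2/3, 0]
  [2/3, 0, 2/5],
b = (-2/3, 4/5, 2/15).
Solving gives a_0 = -1, a_1 = 6/5, a_2 = 2, so
  g(x) = 2*x^2 + 6*x/5 - 1.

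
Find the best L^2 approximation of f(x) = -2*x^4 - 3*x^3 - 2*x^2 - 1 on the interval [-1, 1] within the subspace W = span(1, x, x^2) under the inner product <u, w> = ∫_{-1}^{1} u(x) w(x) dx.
g(x) = -26*x^2/7 - 9*x/5 - 29/35

The best approximation g ∈ W is the orthogonal projection of f onto W. Writing g = a_0 + a_1 x + a_2 x^2, the coefficients solve the normal equations G · a = b where
  G_{ij} = <φ_i, φ_j> and b_i = <f, φ_i>, with φ_0 = 1, φ_1 = x, φ_2 = x^2.
G =
  [2, 0, 2/3]
  [0, 2/3, 0]
  [2/3, 0, 2/5],
b = (-62/15, -6/5, -214/105).
Solving gives a_0 = -29/35, a_1 = -9/5, a_2 = -26/7, so
  g(x) = -26*x^2/7 - 9*x/5 - 29/35.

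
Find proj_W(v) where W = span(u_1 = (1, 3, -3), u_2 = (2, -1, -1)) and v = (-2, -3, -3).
proj_W(v) = (34/55, -9/11, 3/55)

Set up U = [u_1 | ... | u_2] ∈ R^(3×2). The projector onto W = col(U) is P = U (U^T U)^(-1) U^T.
Compute U^T U =
  [19, 2]
  [2, 6],
and U^T v = (-2, 2).
Solve U^T U · c = U^T v for the coefficients: c = (-8/55, 21/55). The projection is proj_W(v) = U c.
Check: (v - proj_W(v)) · u_1 = 0  (should be 0).
Check: (v - proj_W(v)) · u_2 = 0  (should be 0).
Result: proj_W(v) = (34/55, -9/11, 3/55).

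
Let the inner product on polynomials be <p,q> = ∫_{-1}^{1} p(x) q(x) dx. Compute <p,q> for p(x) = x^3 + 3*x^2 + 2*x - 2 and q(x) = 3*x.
<p,q> = 26/5

Expand the product: p(x)·q(x) = 3*x^4 + 9*x^3 + 6*x^2 - 6*x.
∫_{-1}^{1} of each monomial x^k gives [2/(k+1) if k even, 0 if k odd]. Integrating term-by-term (or equivalently evaluating the antiderivative F(x) = 3*x^5/5 + 9*x^4/4 + 2*x^3 - 3*x^2 at the endpoints):
  F(1) − F(−1) = 37/20 − (-67/20) = 26/5.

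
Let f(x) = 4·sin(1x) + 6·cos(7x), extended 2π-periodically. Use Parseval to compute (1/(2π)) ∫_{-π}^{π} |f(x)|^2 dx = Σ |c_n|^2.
Σ |c_n|^2 = 26

Expand |f|^2 and use orthogonality of {sin(nx), cos(mx)} on [-π, π]:
  ∫_{-π}^{π} sin(nx)^2 dx = π, ∫ cos(mx)^2 dx = π, and cross terms integrate to 0.
So ∫_{-π}^{π} f(x)^2 dx = 4^2 · π + 6^2 · π = (16 + 36)π.
Divide by 2π: (16 + 36)/2 = 26.
By Parseval, this equals Σ |c_n|^2.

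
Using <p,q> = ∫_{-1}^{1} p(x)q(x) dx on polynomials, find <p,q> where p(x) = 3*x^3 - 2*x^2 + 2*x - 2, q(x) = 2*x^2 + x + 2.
<p,q> = -62/5

Expand the product: p(x)·q(x) = 6*x^5 - x^4 + 8*x^3 - 6*x^2 + 2*x - 4.
∫_{-1}^{1} of each monomial x^k gives [2/(k+1) if k even, 0 if k odd]. Integrating term-by-term (or equivalently evaluating the antiderivative F(x) = x^6 - x^5/5 + 2*x^4 - 2*x^3 + x^2 - 4*x at the endpoints):
  F(1) − F(−1) = -11/5 − (51/5) = -62/5.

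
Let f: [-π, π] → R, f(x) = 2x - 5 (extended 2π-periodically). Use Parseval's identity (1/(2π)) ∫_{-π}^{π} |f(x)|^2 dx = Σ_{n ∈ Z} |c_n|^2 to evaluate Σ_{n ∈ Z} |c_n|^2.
Σ |c_n|^2 = 4π^2/3 + 25

Expand and integrate term by term over [-π, π]:
  ∫ (2x)^2 dx = 4·(2π^3/3); ∫ 2·2·(-5)·x dx = 0 (odd integrand); ∫ (-5)^2 dx = 25·2π.
So (1/(2π)) ∫_{-π}^{π} (2x - 5)^2 dx = 4π^2/3 + 25 = 4π^2/3 + 25.
Parseval ⇒ Σ |c_n|^2 = 4π^2/3 + 25.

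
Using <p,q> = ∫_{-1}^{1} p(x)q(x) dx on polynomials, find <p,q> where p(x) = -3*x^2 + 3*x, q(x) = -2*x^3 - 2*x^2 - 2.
<p,q> = 4

Expand the product: p(x)·q(x) = 6*x^5 - 6*x^3 + 6*x^2 - 6*x.
∫_{-1}^{1} of each monomial x^k gives [2/(k+1) if k even, 0 if k odd]. Integrating term-by-term (or equivalently evaluating the antiderivative F(x) = x^6 - 3*x^4/2 + 2*x^3 - 3*x^2 at the endpoints):
  F(1) − F(−1) = -3/2 − (-11/2) = 4.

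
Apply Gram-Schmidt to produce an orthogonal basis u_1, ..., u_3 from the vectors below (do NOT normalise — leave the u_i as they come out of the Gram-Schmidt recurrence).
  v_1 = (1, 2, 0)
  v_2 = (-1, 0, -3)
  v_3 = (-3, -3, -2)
Orthogonal basis:
  u_1 = (1, 2, 0)
  u_2 = (-4/5, 2/5, -3)
  u_3 = (-30/49, 15/49, 10/49)

Apply the Gram-Schmidt recurrence
  u_1 = v_1
  u_i = v_i − Σ_{j<i} ((v_i · u_j) / (u_j · u_j)) · u_j.

Step by step this gives:
  u_1 = (1, 2, 0)
  u_2 = (-4/5, 2/5, -3)
  u_3 = (-30/49, 15/49, 10/49)

Orthogonality check:
  u_2 · u_1 = 0 (should be 0)
  u_3 · u_1 = 0 (should be 0)
  u_3 · u_2 = 0 (should be 0)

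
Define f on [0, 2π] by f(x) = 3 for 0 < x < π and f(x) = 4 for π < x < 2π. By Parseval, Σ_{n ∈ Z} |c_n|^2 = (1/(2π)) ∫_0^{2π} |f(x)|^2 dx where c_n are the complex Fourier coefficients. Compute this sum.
Σ |c_n|^2 = 25/2

Parseval equates the L^2 energy of f (normalised by 1/(2π)) with the ℓ^2 sum of its Fourier coefficients: (1/(2π)) ∫_0^{2π} |f|^2 = Σ |c_n|^2.
Compute the left side: (1/(2π)) [∫_0^π 3^2 dx + ∫_π^{2π} 4^2 dx] = (1/(2π)) · (9π + 16π) = (9 + 16)/2 = 25/2.
So Σ_{n ∈ Z} |c_n|^2 = 25/2.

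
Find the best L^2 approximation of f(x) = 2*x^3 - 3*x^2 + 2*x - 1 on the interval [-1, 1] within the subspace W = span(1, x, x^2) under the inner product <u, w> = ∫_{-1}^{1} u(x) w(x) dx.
g(x) = -3*x^2 + 16*x/5 - 1

The best approximation g ∈ W is the orthogonal projection of f onto W. Writing g = a_0 + a_1 x + a_2 x^2, the coefficients solve the normal equations G · a = b where
  G_{ij} = <φ_i, φ_j> and b_i = <f, φ_i>, with φ_0 = 1, φ_1 = x, φ_2 = x^2.
G =
  [2, 0, 2/3]
  [0, 2/3, 0]
  [2/3, 0, 2/5],
b = (-4, 32/15, -28/15).
Solving gives a_0 = -1, a_1 = 16/5, a_2 = -3, so
  g(x) = -3*x^2 + 16*x/5 - 1.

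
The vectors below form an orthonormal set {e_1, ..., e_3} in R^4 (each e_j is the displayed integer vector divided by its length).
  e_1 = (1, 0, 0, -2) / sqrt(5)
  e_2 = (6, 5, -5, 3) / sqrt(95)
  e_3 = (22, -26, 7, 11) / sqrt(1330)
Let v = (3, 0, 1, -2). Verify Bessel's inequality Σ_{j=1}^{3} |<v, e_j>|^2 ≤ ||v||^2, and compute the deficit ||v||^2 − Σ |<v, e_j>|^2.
Σ |<v, e_j>|^2 = 859/70; ||v||^2 = 14; deficit = 121/70

Write each e_j = u_j / sqrt(<u_j, u_j>) where u_j is the displayed integer vector. Then <v, e_j> = <v, u_j> / sqrt(<u_j, u_j>), so |<v, e_j>|^2 = <v, u_j>^2 / <u_j, u_j>.
Coefficients: <v, e_1> = 7/sqrt(5), <v, e_2> = 7/sqrt(95), <v, e_3> = 51/sqrt(1330).
Square and sum: Σ |<v, e_j>|^2 = 859/70.
Compute ||v||^2 = v·v = 14.
Deficit = 14 − 859/70 = 121/70 ≥ 0, confirming Bessel's inequality. (The deficit equals ||v − Σ <v,e_j> e_j||^2, the squared distance from v to span{e_j}.)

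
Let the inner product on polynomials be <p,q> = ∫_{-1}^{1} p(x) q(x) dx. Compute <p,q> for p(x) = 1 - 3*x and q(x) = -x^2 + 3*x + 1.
<p,q> = -14/3

Expand the product: p(x)·q(x) = 3*x^3 - 10*x^2 + 1.
∫_{-1}^{1} of each monomial x^k gives [2/(k+1) if k even, 0 if k odd]. Integrating term-by-term (or equivalently evaluating the antiderivative F(x) = 3*x^4/4 - 10*x^3/3 + x at the endpoints):
  F(1) − F(−1) = -19/12 − (37/12) = -14/3.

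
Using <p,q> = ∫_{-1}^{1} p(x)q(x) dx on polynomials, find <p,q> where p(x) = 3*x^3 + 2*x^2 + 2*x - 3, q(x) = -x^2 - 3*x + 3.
<p,q> = -102/5

Expand the product: p(x)·q(x) = -3*x^5 - 11*x^4 + x^3 + 3*x^2 + 15*x - 9.
∫_{-1}^{1} of each monomial x^k gives [2/(k+1) if k even, 0 if k odd]. Integrating term-by-term (or equivalently evaluating the antiderivative F(x) = -x^6/2 - 11*x^5/5 + x^4/4 + x^3 + 15*x^2/2 - 9*x at the endpoints):
  F(1) − F(−1) = -59/20 − (349/20) = -102/5.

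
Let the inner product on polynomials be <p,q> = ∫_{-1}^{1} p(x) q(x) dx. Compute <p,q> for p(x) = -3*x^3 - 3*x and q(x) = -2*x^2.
<p,q> = 0

Expand the product: p(x)·q(x) = 6*x^5 + 6*x^3.
∫_{-1}^{1} of each monomial x^k gives [2/(k+1) if k even, 0 if k odd]. Integrating term-by-term (or equivalently evaluating the antiderivative F(x) = x^6 + 3*x^4/2 at the endpoints):
  F(1) − F(−1) = 5/2 − (5/2) = 0.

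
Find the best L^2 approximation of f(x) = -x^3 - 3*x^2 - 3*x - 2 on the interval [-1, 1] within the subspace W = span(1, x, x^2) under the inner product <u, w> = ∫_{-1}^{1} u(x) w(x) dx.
g(x) = -3*x^2 - 18*x/5 - 2

The best approximation g ∈ W is the orthogonal projection of f onto W. Writing g = a_0 + a_1 x + a_2 x^2, the coefficients solve the normal equations G · a = b where
  G_{ij} = <φ_i, φ_j> and b_i = <f, φ_i>, with φ_0 = 1, φ_1 = x, φ_2 = x^2.
G =
  [2, 0, 2/3]
  [0, 2/3, 0]
  [2/3, 0, 2/5],
b = (-6, -12/5, -38/15).
Solving gives a_0 = -2, a_1 = -18/5, a_2 = -3, so
  g(x) = -3*x^2 - 18*x/5 - 2.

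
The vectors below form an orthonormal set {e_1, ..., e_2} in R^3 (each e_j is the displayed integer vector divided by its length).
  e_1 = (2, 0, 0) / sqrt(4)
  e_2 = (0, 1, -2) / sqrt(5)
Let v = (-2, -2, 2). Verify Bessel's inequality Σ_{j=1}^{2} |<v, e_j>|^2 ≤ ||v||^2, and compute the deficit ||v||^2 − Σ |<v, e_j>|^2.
Σ |<v, e_j>|^2 = 56/5; ||v||^2 = 12; deficit = 4/5

Write each e_j = u_j / sqrt(<u_j, u_j>) where u_j is the displayed integer vector. Then <v, e_j> = <v, u_j> / sqrt(<u_j, u_j>), so |<v, e_j>|^2 = <v, u_j>^2 / <u_j, u_j>.
Coefficients: <v, e_1> = -4/sqrt(4), <v, e_2> = -6/sqrt(5).
Square and sum: Σ |<v, e_j>|^2 = 56/5.
Compute ||v||^2 = v·v = 12.
Deficit = 12 − 56/5 = 4/5 ≥ 0, confirming Bessel's inequality. (The deficit equals ||v − Σ <v,e_j> e_j||^2, the squared distance from v to span{e_j}.)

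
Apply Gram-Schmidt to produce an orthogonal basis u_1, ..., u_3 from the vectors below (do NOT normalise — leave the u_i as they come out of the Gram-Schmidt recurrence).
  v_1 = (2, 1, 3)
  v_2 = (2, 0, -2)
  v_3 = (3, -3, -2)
Orthogonal basis:
  u_1 = (2, 1, 3)
  u_2 = (16/7, 1/7, -11/7)
  u_3 = (16/27, -80/27, 16/27)

Apply the Gram-Schmidt recurrence
  u_1 = v_1
  u_i = v_i − Σ_{j<i} ((v_i · u_j) / (u_j · u_j)) · u_j.

Step by step this gives:
  u_1 = (2, 1, 3)
  u_2 = (16/7, 1/7, -11/7)
  u_3 = (16/27, -80/27, 16/27)

Orthogonality check:
  u_2 · u_1 = 0 (should be 0)
  u_3 · u_1 = 0 (should be 0)
  u_3 · u_2 = 0 (should be 0)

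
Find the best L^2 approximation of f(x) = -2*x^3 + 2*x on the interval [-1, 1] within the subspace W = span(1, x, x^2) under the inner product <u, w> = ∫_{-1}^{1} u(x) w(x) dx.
g(x) = 4*x/5

The best approximation g ∈ W is the orthogonal projection of f onto W. Writing g = a_0 + a_1 x + a_2 x^2, the coefficients solve the normal equations G · a = b where
  G_{ij} = <φ_i, φ_j> and b_i = <f, φ_i>, with φ_0 = 1, φ_1 = x, φ_2 = x^2.
G =
  [2, 0, 2/3]
  [0, 2/3, 0]
  [2/3, 0, 2/5],
b = (0, 8/15, 0).
Solving gives a_0 = 0, a_1 = 4/5, a_2 = 0, so
  g(x) = 4*x/5.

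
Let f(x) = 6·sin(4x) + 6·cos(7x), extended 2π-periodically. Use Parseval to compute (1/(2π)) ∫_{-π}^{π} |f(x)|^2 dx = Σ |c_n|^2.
Σ |c_n|^2 = 36

Expand |f|^2 and use orthogonality of {sin(nx), cos(mx)} on [-π, π]:
  ∫_{-π}^{π} sin(nx)^2 dx = π, ∫ cos(mx)^2 dx = π, and cross terms integrate to 0.
So ∫_{-π}^{π} f(x)^2 dx = 6^2 · π + 6^2 · π = (36 + 36)π.
Divide by 2π: (36 + 36)/2 = 36.
By Parseval, this equals Σ |c_n|^2.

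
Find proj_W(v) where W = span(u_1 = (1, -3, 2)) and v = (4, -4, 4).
proj_W(v) = (12/7, -36/7, 24/7)

Set up U = [u_1 | ... | u_1] ∈ R^(3×1). The projector onto W = col(U) is P = U (U^T U)^(-1) U^T.
Compute U^T U =
  [14],
and U^T v = (24).
Solve U^T U · c = U^T v for the coefficients: c = (12/7). The projection is proj_W(v) = U c.
Check: (v - proj_W(v)) · u_1 = 0  (should be 0).
Result: proj_W(v) = (12/7, -36/7, 24/7).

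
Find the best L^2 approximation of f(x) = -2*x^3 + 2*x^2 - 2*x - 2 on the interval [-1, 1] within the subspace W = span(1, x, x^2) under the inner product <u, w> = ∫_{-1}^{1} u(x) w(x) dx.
g(x) = 2*x^2 - 16*x/5 - 2

The best approximation g ∈ W is the orthogonal projection of f onto W. Writing g = a_0 + a_1 x + a_2 x^2, the coefficients solve the normal equations G · a = b where
  G_{ij} = <φ_i, φ_j> and b_i = <f, φ_i>, with φ_0 = 1, φ_1 = x, φ_2 = x^2.
G =
  [2, 0, 2/3]
  [0, 2/3, 0]
  [2/3, 0, 2/5],
b = (-8/3, -32/15, -8/15).
Solving gives a_0 = -2, a_1 = -16/5, a_2 = 2, so
  g(x) = 2*x^2 - 16*x/5 - 2.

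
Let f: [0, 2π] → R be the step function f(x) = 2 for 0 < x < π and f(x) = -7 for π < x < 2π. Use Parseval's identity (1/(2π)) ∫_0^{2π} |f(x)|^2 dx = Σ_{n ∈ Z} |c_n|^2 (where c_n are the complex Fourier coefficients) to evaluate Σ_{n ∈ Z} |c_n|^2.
Σ |c_n|^2 = 53/2

Parseval equates the L^2 energy of f (normalised by 1/(2π)) with the ℓ^2 sum of its Fourier coefficients: (1/(2π)) ∫_0^{2π} |f|^2 = Σ |c_n|^2.
Compute the left side: (1/(2π)) [∫_0^π 2^2 dx + ∫_π^{2π} (-7)^2 dx] = (1/(2π)) · (4π + 49π) = (4 + 49)/2 = 53/2.
So Σ_{n ∈ Z} |c_n|^2 = 53/2.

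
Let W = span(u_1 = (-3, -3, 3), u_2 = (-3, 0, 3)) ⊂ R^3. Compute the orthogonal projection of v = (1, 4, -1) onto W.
proj_W(v) = (1, 4, -1)

Set up U = [u_1 | ... | u_2] ∈ R^(3×2). The projector onto W = col(U) is P = U (U^T U)^(-1) U^T.
Compute U^T U =
  [27, 18]
  [18, 18],
and U^T v = (-18, -6).
Solve U^T U · c = U^T v for the coefficients: c = (-4/3, 1). The projection is proj_W(v) = U c.
Check: (v - proj_W(v)) · u_1 = 0  (should be 0).
Check: (v - proj_W(v)) · u_2 = 0  (should be 0).
Result: proj_W(v) = (1, 4, -1).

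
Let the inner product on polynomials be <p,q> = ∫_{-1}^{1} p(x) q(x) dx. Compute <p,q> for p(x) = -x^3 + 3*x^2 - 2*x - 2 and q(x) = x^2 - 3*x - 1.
<p,q> = 106/15

Expand the product: p(x)·q(x) = -x^5 + 6*x^4 - 10*x^3 + x^2 + 8*x + 2.
∫_{-1}^{1} of each monomial x^k gives [2/(k+1) if k even, 0 if k odd]. Integrating term-by-term (or equivalently evaluating the antiderivative F(x) = -x^6/6 + 6*x^5/5 - 5*x^4/2 + x^3/3 + 4*x^2 + 2*x at the endpoints):
  F(1) − F(−1) = 73/15 − (-11/5) = 106/15.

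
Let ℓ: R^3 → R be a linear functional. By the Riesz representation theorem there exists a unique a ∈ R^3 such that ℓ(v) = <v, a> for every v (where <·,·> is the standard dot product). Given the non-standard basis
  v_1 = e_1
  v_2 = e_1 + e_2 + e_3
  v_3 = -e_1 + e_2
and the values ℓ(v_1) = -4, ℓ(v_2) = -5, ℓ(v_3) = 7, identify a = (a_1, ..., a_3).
a = (-4, 3, -4)

Write a = (a_1, ..., a_3) in the standard basis. For each basis vector v_i, ℓ(v_i) = <v_i, a> is a linear equation in the a_j's. Collect the n equations into a matrix system V a = ℓ, where row i of V is v_i (expressed in the standard basis). Since V is invertible (lower-triangular with 1s on the diagonal, up to permutation), solve by back-substitution:
  V =
[[1, 0, 0],
 [1, 1, 1],
 [-1, 1, 0]]
  V a = (-4, -5, 7)
Solving gives a = (-4, 3, -4).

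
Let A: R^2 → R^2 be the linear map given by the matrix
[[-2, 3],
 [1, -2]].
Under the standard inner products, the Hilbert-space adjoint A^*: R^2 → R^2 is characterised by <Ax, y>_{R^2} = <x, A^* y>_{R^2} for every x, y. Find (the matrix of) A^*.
A^* = A^T =
[[-2, 1],
 [3, -2]]

For real matrices with standard dot products, the defining identity <Ax, y> = <x, A^* y> gives (Ax)^T y = x^T (A^*) y, i.e. x^T A^T y = x^T (A^*) y. Since this holds for all x, y, we must have A^* = A^T. Therefore
A^* =
[[-2, 1],
 [3, -2]].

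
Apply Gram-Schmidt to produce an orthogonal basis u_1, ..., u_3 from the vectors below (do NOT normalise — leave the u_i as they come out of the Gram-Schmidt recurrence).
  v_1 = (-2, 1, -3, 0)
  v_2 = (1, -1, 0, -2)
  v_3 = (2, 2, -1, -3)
Orthogonal basis:
  u_1 = (-2, 1, -3, 0)
  u_2 = (4/7, -11/14, -9/14, -2)
  u_3 = (37/25, 71/25, -1/25, -17/25)

Apply the Gram-Schmidt recurrence
  u_1 = v_1
  u_i = v_i − Σ_{j<i} ((v_i · u_j) / (u_j · u_j)) · u_j.

Step by step this gives:
  u_1 = (-2, 1, -3, 0)
  u_2 = (4/7, -11/14, -9/14, -2)
  u_3 = (37/25, 71/25, -1/25, -17/25)

Orthogonality check:
  u_2 · u_1 = 0 (should be 0)
  u_3 · u_1 = 0 (should be 0)
  u_3 · u_2 = 0 (should be 0)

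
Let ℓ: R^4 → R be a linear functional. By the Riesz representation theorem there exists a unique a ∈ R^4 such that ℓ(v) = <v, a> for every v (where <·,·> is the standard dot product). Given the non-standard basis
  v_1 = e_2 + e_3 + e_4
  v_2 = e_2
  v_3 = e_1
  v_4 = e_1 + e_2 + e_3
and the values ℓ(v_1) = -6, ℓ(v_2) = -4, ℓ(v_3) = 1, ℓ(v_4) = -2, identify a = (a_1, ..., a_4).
a = (1, -4, 1, -3)

Write a = (a_1, ..., a_4) in the standard basis. For each basis vector v_i, ℓ(v_i) = <v_i, a> is a linear equation in the a_j's. Collect the n equations into a matrix system V a = ℓ, where row i of V is v_i (expressed in the standard basis). Since V is invertible (lower-triangular with 1s on the diagonal, up to permutation), solve by back-substitution:
  V =
[[0, 1, 1, 1],
 [0, 1, 0, 0],
 [1, 0, 0, 0],
 [1, 1, 1, 0]]
  V a = (-6, -4, 1, -2)
Solving gives a = (1, -4, 1, -3).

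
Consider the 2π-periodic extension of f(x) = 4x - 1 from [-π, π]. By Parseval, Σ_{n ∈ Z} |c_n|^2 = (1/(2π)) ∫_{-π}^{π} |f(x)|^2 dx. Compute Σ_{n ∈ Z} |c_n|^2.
Σ |c_n|^2 = 16π^2/3 + 1

Expand and integrate term by term over [-π, π]:
  ∫ (4x)^2 dx = 16·(2π^3/3); ∫ 2·4·(-1)·x dx = 0 (odd integrand); ∫ (-1)^2 dx = 1·2π.
So (1/(2π)) ∫_{-π}^{π} (4x - 1)^2 dx = 16π^2/3 + 1 = 16π^2/3 + 1.
Parseval ⇒ Σ |c_n|^2 = 16π^2/3 + 1.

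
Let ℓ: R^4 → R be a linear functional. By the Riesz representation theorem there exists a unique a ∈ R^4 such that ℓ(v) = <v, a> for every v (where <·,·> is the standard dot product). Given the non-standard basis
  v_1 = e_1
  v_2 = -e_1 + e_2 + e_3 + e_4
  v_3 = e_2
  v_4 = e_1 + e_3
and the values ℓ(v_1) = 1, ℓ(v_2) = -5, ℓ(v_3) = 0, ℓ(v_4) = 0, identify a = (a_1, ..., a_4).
a = (1, 0, -1, -3)

Write a = (a_1, ..., a_4) in the standard basis. For each basis vector v_i, ℓ(v_i) = <v_i, a> is a linear equation in the a_j's. Collect the n equations into a matrix system V a = ℓ, where row i of V is v_i (expressed in the standard basis). Since V is invertible (lower-triangular with 1s on the diagonal, up to permutation), solve by back-substitution:
  V =
[[1, 0, 0, 0],
 [-1, 1, 1, 1],
 [0, 1, 0, 0],
 [1, 0, 1, 0]]
  V a = (1, -5, 0, 0)
Solving gives a = (1, 0, -1, -3).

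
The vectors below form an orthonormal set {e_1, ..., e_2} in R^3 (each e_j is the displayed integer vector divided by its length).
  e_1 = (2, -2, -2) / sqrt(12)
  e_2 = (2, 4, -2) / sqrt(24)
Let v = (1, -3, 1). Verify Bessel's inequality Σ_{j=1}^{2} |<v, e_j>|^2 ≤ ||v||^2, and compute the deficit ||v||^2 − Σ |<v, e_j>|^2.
Σ |<v, e_j>|^2 = 9; ||v||^2 = 11; deficit = 2

Write each e_j = u_j / sqrt(<u_j, u_j>) where u_j is the displayed integer vector. Then <v, e_j> = <v, u_j> / sqrt(<u_j, u_j>), so |<v, e_j>|^2 = <v, u_j>^2 / <u_j, u_j>.
Coefficients: <v, e_1> = 6/sqrt(12), <v, e_2> = -12/sqrt(24).
Square and sum: Σ |<v, e_j>|^2 = 9.
Compute ||v||^2 = v·v = 11.
Deficit = 11 − 9 = 2 ≥ 0, confirming Bessel's inequality. (The deficit equals ||v − Σ <v,e_j> e_j||^2, the squared distance from v to span{e_j}.)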